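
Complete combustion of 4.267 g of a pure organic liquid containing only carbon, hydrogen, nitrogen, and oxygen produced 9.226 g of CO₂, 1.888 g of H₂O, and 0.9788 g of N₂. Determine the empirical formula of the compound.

mol C = 9.226 g CO₂ ÷ 44.009 g/mol = 0.20964 mol
mol H = 2 × 1.888 g H₂O ÷ 18.015 g/mol = 0.20960 mol
mol N = 2 × 0.9788 g N₂ ÷ 28.014 g/mol = 0.069879 mol
mass O = 4.267 − (2.5180 + 0.21128 + 0.97880) = 0.55895 g → mol O = 0.55895 ÷ 15.999 = 0.034936 mol
Divide by the smallest (0.034936 mol): C 6.001, H 6.000, N 2.000, O 1.000

C6H6N2O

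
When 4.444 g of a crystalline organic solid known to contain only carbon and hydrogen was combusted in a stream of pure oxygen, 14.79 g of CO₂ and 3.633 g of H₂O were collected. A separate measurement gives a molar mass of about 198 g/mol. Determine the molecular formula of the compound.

mol C = 14.79 g CO₂ ÷ 44.009 g/mol = 0.33607 mol
mol H = 2 × 3.633 g H₂O ÷ 18.015 g/mol = 0.40333 mol
Divide by the smallest (0.33607 mol): C 1.000, H 1.200
Multiplying each by 5 gives whole numbers: C 5.00, H 6.00
Empirical formula: C5H6
Empirical-formula mass = 66.10 g/mol; 198 ÷ 66.10 ≈ 3, so the molecular formula is C15H18.

C15H18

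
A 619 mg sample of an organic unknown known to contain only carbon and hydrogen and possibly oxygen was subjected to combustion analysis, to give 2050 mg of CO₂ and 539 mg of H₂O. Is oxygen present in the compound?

no

mol C = 2.05 g CO₂ ÷ 44.009 g/mol = 0.04658 mol
mol H = 2 × 0.539 g H₂O ÷ 18.015 g/mol = 0.05984 mol
C and H together account for 0.6198 g — essentially the entire 0.619 g sample — so the compound contains no oxygen.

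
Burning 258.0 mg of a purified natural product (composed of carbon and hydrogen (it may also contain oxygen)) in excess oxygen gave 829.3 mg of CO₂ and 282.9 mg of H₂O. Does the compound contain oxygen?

mol C = 0.8293 g CO₂ ÷ 44.009 g/mol = 0.018844 mol
mol H = 2 × 0.2829 g H₂O ÷ 18.015 g/mol = 0.031407 mol
C and H together account for 0.25799 g — essentially the entire 0.2580 g sample — so the compound contains no oxygen.

no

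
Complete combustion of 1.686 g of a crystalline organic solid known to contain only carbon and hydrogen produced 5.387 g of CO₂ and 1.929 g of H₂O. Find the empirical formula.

mol C = 5.387 g CO₂ ÷ 44.009 g/mol = 0.12241 mol
mol H = 2 × 1.929 g H₂O ÷ 18.015 g/mol = 0.21415 mol
Divide by the smallest (0.12241 mol): C 1.000, H 1.750
Multiplying each by 4 gives whole numbers: C 4.00, H 7.00

C4H7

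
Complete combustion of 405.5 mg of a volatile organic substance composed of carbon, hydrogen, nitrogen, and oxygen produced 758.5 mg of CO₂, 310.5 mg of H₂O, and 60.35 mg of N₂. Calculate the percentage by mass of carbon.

mol C = 0.7585 g CO₂ ÷ 44.009 g/mol = 0.017235 mol
mol H = 2 × 0.3105 g H₂O ÷ 18.015 g/mol = 0.034471 mol
mol N = 2 × 0.06035 g N₂ ÷ 28.014 g/mol = 0.0043086 mol
mass O = 0.4055 − (0.20701 + 0.034747 + 0.060350) = 0.10339 g → mol O = 0.10339 ÷ 15.999 = 0.0064624 mol
mass % C = 0.20701 g ÷ 0.4055 g × 100%

51.05%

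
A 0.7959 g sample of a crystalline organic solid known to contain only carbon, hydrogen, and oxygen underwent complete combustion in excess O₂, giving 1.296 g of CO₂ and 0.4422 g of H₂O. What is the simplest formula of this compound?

mol C = 1.296 g CO₂ ÷ 44.009 g/mol = 0.029449 mol
mol H = 2 × 0.4422 g H₂O ÷ 18.015 g/mol = 0.049092 mol
mass O = 0.7959 − (0.35371 + 0.049485) = 0.39271 g → mol O = 0.39271 ÷ 15.999 = 0.024546 mol
Divide by the smallest (0.024546 mol): C 1.200, H 2.000, O 1.000
Multiplying each by 5 gives whole numbers: C 6.00, H 10.00, O 5.00

C6H10O5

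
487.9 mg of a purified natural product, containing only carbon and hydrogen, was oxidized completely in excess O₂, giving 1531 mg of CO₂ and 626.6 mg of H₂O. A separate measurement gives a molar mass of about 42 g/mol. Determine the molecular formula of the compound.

mol C = 1.531 g CO₂ ÷ 44.009 g/mol = 0.034788 mol
mol H = 2 × 0.6266 g H₂O ÷ 18.015 g/mol = 0.069564 mol
Divide by the smallest (0.034788 mol): C 1.000, H 2.000
Empirical formula: CH2
Empirical-formula mass = 14.03 g/mol; 42 ÷ 14.03 ≈ 3, so the molecular formula is C3H6.

C3H6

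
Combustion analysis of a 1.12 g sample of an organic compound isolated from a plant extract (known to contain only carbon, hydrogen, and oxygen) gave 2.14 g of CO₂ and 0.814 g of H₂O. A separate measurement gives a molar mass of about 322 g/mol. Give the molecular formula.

mol C = 2.14 g CO₂ ÷ 44.009 g/mol = 0.04863 mol
mol H = 2 × 0.814 g H₂O ÷ 18.015 g/mol = 0.09037 mol
mass O = 1.12 − (0.5841 + 0.09109) = 0.4449 g → mol O = 0.4449 ÷ 15.999 = 0.02781 mol
Divide by the smallest (0.02781 mol): C 1.749, H 3.250, O 1.000
Multiplying each by 4 gives whole numbers: C 7.00, H 13.00, O 4.00
Empirical formula: C7H13O4
Empirical-formula mass = 161.18 g/mol; 322 ÷ 161.18 ≈ 2, so the molecular formula is C14H26O8.

C14H26O8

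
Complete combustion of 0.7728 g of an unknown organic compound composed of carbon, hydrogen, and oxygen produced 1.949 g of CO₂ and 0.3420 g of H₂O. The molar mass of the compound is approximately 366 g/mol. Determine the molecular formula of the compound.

C21H18O6

mol C = 1.949 g CO₂ ÷ 44.009 g/mol = 0.044286 mol
mol H = 2 × 0.3420 g H₂O ÷ 18.015 g/mol = 0.037968 mol
mass O = 0.7728 − (0.53192 + 0.038272) = 0.20260 g → mol O = 0.20260 ÷ 15.999 = 0.012664 mol
Divide by the smallest (0.012664 mol): C 3.497, H 2.998, O 1.000
Multiplying each by 2 gives whole numbers: C 6.99, H 6.00, O 2.00
Empirical formula: C7H6O2
Empirical-formula mass = 122.12 g/mol; 366 ÷ 122.12 ≈ 3, so the molecular formula is C21H18O6.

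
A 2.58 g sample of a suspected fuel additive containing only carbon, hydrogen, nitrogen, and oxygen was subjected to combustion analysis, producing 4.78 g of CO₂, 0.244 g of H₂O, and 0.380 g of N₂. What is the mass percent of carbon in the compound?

mol C = 4.78 g CO₂ ÷ 44.009 g/mol = 0.1086 mol
mol H = 2 × 0.244 g H₂O ÷ 18.015 g/mol = 0.02709 mol
mol N = 2 × 0.380 g N₂ ÷ 28.014 g/mol = 0.02713 mol
mass O = 2.58 − (1.305 + 0.02731 + 0.3800) = 0.8681 g → mol O = 0.8681 ÷ 15.999 = 0.05426 mol
mass % C = 1.305 g ÷ 2.58 g × 100%

50.6%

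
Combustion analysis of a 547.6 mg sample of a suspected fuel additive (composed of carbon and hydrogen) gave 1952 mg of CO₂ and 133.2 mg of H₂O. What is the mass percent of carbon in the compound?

mol C = 1.952 g CO₂ ÷ 44.009 g/mol = 0.044355 mol
mol H = 2 × 0.1332 g H₂O ÷ 18.015 g/mol = 0.014788 mol
mass % C = 0.53274 g ÷ 0.5476 g × 100%

97.29%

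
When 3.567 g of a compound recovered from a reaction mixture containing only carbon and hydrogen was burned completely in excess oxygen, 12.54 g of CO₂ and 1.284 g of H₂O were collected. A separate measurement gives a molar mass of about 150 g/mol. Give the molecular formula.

C12H6

mol C = 12.54 g CO₂ ÷ 44.009 g/mol = 0.28494 mol
mol H = 2 × 1.284 g H₂O ÷ 18.015 g/mol = 0.14255 mol
Divide by the smallest (0.14255 mol): C 1.999, H 1.000
Empirical formula: C2H
Empirical-formula mass = 25.03 g/mol; 150 ÷ 25.03 ≈ 6, so the molecular formula is C12H6.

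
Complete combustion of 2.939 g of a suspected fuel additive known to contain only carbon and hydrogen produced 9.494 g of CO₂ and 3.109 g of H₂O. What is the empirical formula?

mol C = 9.494 g CO₂ ÷ 44.009 g/mol = 0.21573 mol
mol H = 2 × 3.109 g H₂O ÷ 18.015 g/mol = 0.34516 mol
Divide by the smallest (0.21573 mol): C 1.000, H 1.600
Multiplying each by 5 gives whole numbers: C 5.00, H 8.00

C5H8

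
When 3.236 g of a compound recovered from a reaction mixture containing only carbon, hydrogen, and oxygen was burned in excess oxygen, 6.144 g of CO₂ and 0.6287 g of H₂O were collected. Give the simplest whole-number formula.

C6H3O4

mol C = 6.144 g CO₂ ÷ 44.009 g/mol = 0.13961 mol
mol H = 2 × 0.6287 g H₂O ÷ 18.015 g/mol = 0.069797 mol
mass O = 3.236 − (1.6768 + 0.070356) = 1.4888 g → mol O = 1.4888 ÷ 15.999 = 0.093057 mol
Divide by the smallest (0.069797 mol): C 2.000, H 1.000, O 1.333
Multiplying each by 3 gives whole numbers: C 6.00, H 3.00, O 4.00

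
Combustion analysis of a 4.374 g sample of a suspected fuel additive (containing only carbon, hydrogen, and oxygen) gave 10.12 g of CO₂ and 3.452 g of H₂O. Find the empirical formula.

C3H5O

mol C = 10.12 g CO₂ ÷ 44.009 g/mol = 0.22995 mol
mol H = 2 × 3.452 g H₂O ÷ 18.015 g/mol = 0.38324 mol
mass O = 4.374 − (2.7620 + 0.38630) = 1.2257 g → mol O = 1.2257 ÷ 15.999 = 0.076613 mol
Divide by the smallest (0.076613 mol): C 3.001, H 5.002, O 1.000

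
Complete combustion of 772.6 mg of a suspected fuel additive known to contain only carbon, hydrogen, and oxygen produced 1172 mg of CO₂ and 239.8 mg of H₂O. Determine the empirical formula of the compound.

mol C = 1.172 g CO₂ ÷ 44.009 g/mol = 0.026631 mol
mol H = 2 × 0.2398 g H₂O ÷ 18.015 g/mol = 0.026622 mol
mass O = 0.7726 − (0.31986 + 0.026835) = 0.42590 g → mol O = 0.42590 ÷ 15.999 = 0.026620 mol
Divide by the smallest (0.026620 mol): C 1.000, H 1.000, O 1.000

CHO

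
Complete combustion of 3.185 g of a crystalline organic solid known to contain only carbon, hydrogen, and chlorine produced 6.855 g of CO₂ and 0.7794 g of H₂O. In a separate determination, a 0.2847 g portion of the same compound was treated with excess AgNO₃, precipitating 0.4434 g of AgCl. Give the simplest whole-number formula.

mol C = 6.855 g CO₂ ÷ 44.009 g/mol = 0.15576 mol
mol H = 2 × 0.7794 g H₂O ÷ 18.015 g/mol = 0.086528 mol
From the AgCl data: mol Cl per gram of compound = (0.4434 ÷ 143.318) ÷ 0.2847 = 0.010867 mol/g, so in the 3.185 g combustion sample mol Cl = 0.034611 mol
Divide by the smallest (0.034611 mol): C 4.500, H 2.500, Cl 1.000
Multiplying each by 2 gives whole numbers: C 9.00, H 5.00, Cl 2.00

C9H5Cl2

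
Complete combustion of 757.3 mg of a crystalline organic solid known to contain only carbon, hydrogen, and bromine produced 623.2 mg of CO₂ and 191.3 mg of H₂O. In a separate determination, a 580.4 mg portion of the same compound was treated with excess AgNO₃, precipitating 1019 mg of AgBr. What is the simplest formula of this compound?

mol C = 0.6232 g CO₂ ÷ 44.009 g/mol = 0.014161 mol
mol H = 2 × 0.1913 g H₂O ÷ 18.015 g/mol = 0.021238 mol
From the AgBr data: mol Br per gram of compound = (1.019 ÷ 187.772) ÷ 0.5804 = 0.0093501 mol/g, so in the 0.7573 g combustion sample mol Br = 0.0070808 mol
Divide by the smallest (0.0070808 mol): C 2.000, H 2.999, Br 1.000

C2H3Br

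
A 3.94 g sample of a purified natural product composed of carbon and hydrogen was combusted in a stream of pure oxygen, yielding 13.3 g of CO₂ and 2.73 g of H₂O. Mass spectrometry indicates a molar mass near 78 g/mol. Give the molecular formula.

mol C = 13.3 g CO₂ ÷ 44.009 g/mol = 0.3022 mol
mol H = 2 × 2.73 g H₂O ÷ 18.015 g/mol = 0.3031 mol
Divide by the smallest (0.3022 mol): C 1.000, H 1.003
Empirical formula: CH
Empirical-formula mass = 13.02 g/mol; 78 ÷ 13.02 ≈ 6, so the molecular formula is C6H6.

C6H6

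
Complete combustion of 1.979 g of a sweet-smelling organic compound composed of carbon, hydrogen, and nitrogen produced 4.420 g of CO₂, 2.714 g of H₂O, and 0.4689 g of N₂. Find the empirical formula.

C3H9N

mol C = 4.420 g CO₂ ÷ 44.009 g/mol = 0.10043 mol
mol H = 2 × 2.714 g H₂O ÷ 18.015 g/mol = 0.30130 mol
mol N = 2 × 0.4689 g N₂ ÷ 28.014 g/mol = 0.033476 mol
Divide by the smallest (0.033476 mol): C 3.000, H 9.001, N 1.000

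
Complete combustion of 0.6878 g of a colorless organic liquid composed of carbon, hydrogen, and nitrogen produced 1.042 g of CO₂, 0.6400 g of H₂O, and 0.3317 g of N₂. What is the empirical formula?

CH3N

mol C = 1.042 g CO₂ ÷ 44.009 g/mol = 0.023677 mol
mol H = 2 × 0.6400 g H₂O ÷ 18.015 g/mol = 0.071052 mol
mol N = 2 × 0.3317 g N₂ ÷ 28.014 g/mol = 0.023681 mol
Divide by the smallest (0.023677 mol): C 1.000, H 3.001, N 1.000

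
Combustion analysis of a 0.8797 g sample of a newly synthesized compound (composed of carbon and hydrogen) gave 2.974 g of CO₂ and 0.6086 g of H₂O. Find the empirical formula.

mol C = 2.974 g CO₂ ÷ 44.009 g/mol = 0.067577 mol
mol H = 2 × 0.6086 g H₂O ÷ 18.015 g/mol = 0.067566 mol
Divide by the smallest (0.067566 mol): C 1.000, H 1.000

CH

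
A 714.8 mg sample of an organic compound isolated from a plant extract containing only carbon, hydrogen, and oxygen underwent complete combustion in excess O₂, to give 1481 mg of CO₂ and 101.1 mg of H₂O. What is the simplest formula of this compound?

C9H3O5

mol C = 1.481 g CO₂ ÷ 44.009 g/mol = 0.033652 mol
mol H = 2 × 0.1011 g H₂O ÷ 18.015 g/mol = 0.011224 mol
mass O = 0.7148 − (0.40420 + 0.011314) = 0.29929 g → mol O = 0.29929 ÷ 15.999 = 0.018707 mol
Divide by the smallest (0.011224 mol): C 2.998, H 1.000, O 1.667
Multiplying each by 3 gives whole numbers: C 8.99, H 3.00, O 5.00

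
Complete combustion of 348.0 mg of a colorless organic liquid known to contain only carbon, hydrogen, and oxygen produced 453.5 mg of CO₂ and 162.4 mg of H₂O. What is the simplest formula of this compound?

mol C = 0.4535 g CO₂ ÷ 44.009 g/mol = 0.010305 mol
mol H = 2 × 0.1624 g H₂O ÷ 18.015 g/mol = 0.018029 mol
mass O = 0.3480 − (0.12377 + 0.018174) = 0.20606 g → mol O = 0.20606 ÷ 15.999 = 0.012879 mol
Divide by the smallest (0.010305 mol): C 1.000, H 1.750, O 1.250
Multiplying each by 4 gives whole numbers: C 4.00, H 7.00, O 5.00

C4H7O5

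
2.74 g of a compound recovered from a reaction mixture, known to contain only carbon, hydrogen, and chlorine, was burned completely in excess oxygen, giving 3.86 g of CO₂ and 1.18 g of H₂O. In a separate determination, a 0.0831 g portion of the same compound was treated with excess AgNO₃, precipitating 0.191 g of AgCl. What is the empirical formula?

C2H3Cl

mol C = 3.86 g CO₂ ÷ 44.009 g/mol = 0.08771 mol
mol H = 2 × 1.18 g H₂O ÷ 18.015 g/mol = 0.1310 mol
From the AgCl data: mol Cl per gram of compound = (0.191 ÷ 143.318) ÷ 0.0831 = 0.01604 mol/g, so in the 2.74 g combustion sample mol Cl = 0.04394 mol
Divide by the smallest (0.04394 mol): C 1.996, H 2.981, Cl 1.000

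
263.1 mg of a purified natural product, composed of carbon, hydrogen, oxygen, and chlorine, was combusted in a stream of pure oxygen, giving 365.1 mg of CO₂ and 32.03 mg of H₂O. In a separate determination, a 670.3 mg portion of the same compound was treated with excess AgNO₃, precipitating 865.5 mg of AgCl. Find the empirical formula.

C7H3Cl2O4

mol C = 0.3651 g CO₂ ÷ 44.009 g/mol = 0.0082960 mol
mol H = 2 × 0.03203 g H₂O ÷ 18.015 g/mol = 0.0035559 mol
From the AgCl data: mol Cl per gram of compound = (0.8655 ÷ 143.318) ÷ 0.6703 = 0.0090094 mol/g, so in the 0.2631 g combustion sample mol Cl = 0.0023704 mol
mass O = 0.2631 − (0.099644 + 0.0035844 + 0.084030) = 0.075842 g → mol O = 0.075842 ÷ 15.999 = 0.0047404 mol
Divide by the smallest (0.0023704 mol): C 3.500, H 1.500, Cl 1.000, O 2.000
Multiplying each by 2 gives whole numbers: C 7.00, H 3.00, Cl 2.00, O 4.00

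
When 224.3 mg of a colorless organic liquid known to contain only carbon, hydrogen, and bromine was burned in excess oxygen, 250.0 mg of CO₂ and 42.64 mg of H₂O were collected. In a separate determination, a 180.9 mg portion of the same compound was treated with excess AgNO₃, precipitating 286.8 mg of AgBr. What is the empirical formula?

mol C = 0.2500 g CO₂ ÷ 44.009 g/mol = 0.0056807 mol
mol H = 2 × 0.04264 g H₂O ÷ 18.015 g/mol = 0.0047338 mol
From the AgBr data: mol Br per gram of compound = (0.2868 ÷ 187.772) ÷ 0.1809 = 0.0084433 mol/g, so in the 0.2243 g combustion sample mol Br = 0.0018938 mol
Divide by the smallest (0.0018938 mol): C 3.000, H 2.500, Br 1.000
Multiplying each by 2 gives whole numbers: C 6.00, H 5.00, Br 2.00

C6H5Br2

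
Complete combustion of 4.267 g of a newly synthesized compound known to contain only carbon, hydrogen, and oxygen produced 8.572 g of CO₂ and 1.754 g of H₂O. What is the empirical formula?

mol C = 8.572 g CO₂ ÷ 44.009 g/mol = 0.19478 mol
mol H = 2 × 1.754 g H₂O ÷ 18.015 g/mol = 0.19473 mol
mass O = 4.267 − (2.3395 + 0.19628) = 1.7312 g → mol O = 1.7312 ÷ 15.999 = 0.10821 mol
Divide by the smallest (0.10821 mol): C 1.800, H 1.800, O 1.000
Multiplying each by 5 gives whole numbers: C 9.00, H 9.00, O 5.00

C9H9O5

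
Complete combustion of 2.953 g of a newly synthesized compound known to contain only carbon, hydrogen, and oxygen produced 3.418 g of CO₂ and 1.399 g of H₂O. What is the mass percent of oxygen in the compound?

mol C = 3.418 g CO₂ ÷ 44.009 g/mol = 0.077666 mol
mol H = 2 × 1.399 g H₂O ÷ 18.015 g/mol = 0.15532 mol
mass O = 2.953 − (0.93285 + 0.15656) = 1.8636 g → mol O = 1.8636 ÷ 15.999 = 0.11648 mol
mass % O = 1.8636 g ÷ 2.953 g × 100%

63.11%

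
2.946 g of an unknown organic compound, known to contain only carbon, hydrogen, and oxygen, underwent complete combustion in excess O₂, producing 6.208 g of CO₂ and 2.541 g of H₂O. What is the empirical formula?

C7H14O3

mol C = 6.208 g CO₂ ÷ 44.009 g/mol = 0.14106 mol
mol H = 2 × 2.541 g H₂O ÷ 18.015 g/mol = 0.28210 mol
mass O = 2.946 − (1.6943 + 0.28436) = 0.96735 g → mol O = 0.96735 ÷ 15.999 = 0.060463 mol
Divide by the smallest (0.060463 mol): C 2.333, H 4.666, O 1.000
Multiplying each by 3 gives whole numbers: C 7.00, H 14.00, O 3.00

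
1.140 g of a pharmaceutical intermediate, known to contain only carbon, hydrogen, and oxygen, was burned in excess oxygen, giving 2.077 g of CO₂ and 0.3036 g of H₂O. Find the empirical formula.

C7H5O5

mol C = 2.077 g CO₂ ÷ 44.009 g/mol = 0.047195 mol
mol H = 2 × 0.3036 g H₂O ÷ 18.015 g/mol = 0.033705 mol
mass O = 1.140 − (0.56686 + 0.033975) = 0.53917 g → mol O = 0.53917 ÷ 15.999 = 0.033700 mol
Divide by the smallest (0.033700 mol): C 1.400, H 1.000, O 1.000
Multiplying each by 5 gives whole numbers: C 7.00, H 5.00, O 5.00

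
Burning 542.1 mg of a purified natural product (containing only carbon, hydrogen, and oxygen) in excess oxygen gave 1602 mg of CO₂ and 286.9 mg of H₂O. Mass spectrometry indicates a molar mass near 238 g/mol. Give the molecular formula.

C16H14O2

mol C = 1.602 g CO₂ ÷ 44.009 g/mol = 0.036402 mol
mol H = 2 × 0.2869 g H₂O ÷ 18.015 g/mol = 0.031851 mol
mass O = 0.5421 − (0.43722 + 0.032106) = 0.072774 g → mol O = 0.072774 ÷ 15.999 = 0.0045486 mol
Divide by the smallest (0.0045486 mol): C 8.003, H 7.002, O 1.000
Empirical formula: C8H7O
Empirical-formula mass = 119.14 g/mol; 238 ÷ 119.14 ≈ 2, so the molecular formula is C16H14O2.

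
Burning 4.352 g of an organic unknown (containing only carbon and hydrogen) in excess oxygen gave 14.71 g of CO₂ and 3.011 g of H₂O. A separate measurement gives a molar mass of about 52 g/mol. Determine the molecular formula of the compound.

mol C = 14.71 g CO₂ ÷ 44.009 g/mol = 0.33425 mol
mol H = 2 × 3.011 g H₂O ÷ 18.015 g/mol = 0.33428 mol
Divide by the smallest (0.33425 mol): C 1.000, H 1.000
Empirical formula: CH
Empirical-formula mass = 13.02 g/mol; 52 ÷ 13.02 ≈ 4, so the molecular formula is C4H4.

C4H4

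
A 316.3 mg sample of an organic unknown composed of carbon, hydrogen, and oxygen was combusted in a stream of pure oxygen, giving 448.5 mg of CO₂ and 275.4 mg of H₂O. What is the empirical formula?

CH3O

mol C = 0.4485 g CO₂ ÷ 44.009 g/mol = 0.010191 mol
mol H = 2 × 0.2754 g H₂O ÷ 18.015 g/mol = 0.030575 mol
mass O = 0.3163 − (0.12241 + 0.030819) = 0.16308 g → mol O = 0.16308 ÷ 15.999 = 0.010193 mol
Divide by the smallest (0.010191 mol): C 1.000, H 3.000, O 1.000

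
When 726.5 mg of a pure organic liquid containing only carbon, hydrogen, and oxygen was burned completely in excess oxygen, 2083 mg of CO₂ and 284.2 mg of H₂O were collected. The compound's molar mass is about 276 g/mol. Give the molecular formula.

C18H12O3

mol C = 2.083 g CO₂ ÷ 44.009 g/mol = 0.047331 mol
mol H = 2 × 0.2842 g H₂O ÷ 18.015 g/mol = 0.031551 mol
mass O = 0.7265 − (0.56850 + 0.031804) = 0.12620 g → mol O = 0.12620 ÷ 15.999 = 0.0078880 mol
Divide by the smallest (0.0078880 mol): C 6.000, H 4.000, O 1.000
Empirical formula: C6H4O
Empirical-formula mass = 92.10 g/mol; 276 ÷ 92.10 ≈ 3, so the molecular formula is C18H12O3.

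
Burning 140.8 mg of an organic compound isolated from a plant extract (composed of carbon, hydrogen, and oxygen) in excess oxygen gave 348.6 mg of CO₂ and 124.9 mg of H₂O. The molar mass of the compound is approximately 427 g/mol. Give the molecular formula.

mol C = 0.3486 g CO₂ ÷ 44.009 g/mol = 0.0079211 mol
mol H = 2 × 0.1249 g H₂O ÷ 18.015 g/mol = 0.013866 mol
mass O = 0.1408 − (0.095140 + 0.013977) = 0.031682 g → mol O = 0.031682 ÷ 15.999 = 0.0019803 mol
Divide by the smallest (0.0019803 mol): C 4.000, H 7.002, O 1.000
Empirical formula: C4H7O
Empirical-formula mass = 71.10 g/mol; 427 ÷ 71.10 ≈ 6, so the molecular formula is C24H42O6.

C24H42O6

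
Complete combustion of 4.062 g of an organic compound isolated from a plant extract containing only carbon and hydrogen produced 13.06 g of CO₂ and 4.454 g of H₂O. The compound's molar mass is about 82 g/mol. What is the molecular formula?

C6H10

mol C = 13.06 g CO₂ ÷ 44.009 g/mol = 0.29676 mol
mol H = 2 × 4.454 g H₂O ÷ 18.015 g/mol = 0.49448 mol
Divide by the smallest (0.29676 mol): C 1.000, H 1.666
Multiplying each by 3 gives whole numbers: C 3.00, H 5.00
Empirical formula: C3H5
Empirical-formula mass = 41.07 g/mol; 82 ÷ 41.07 ≈ 2, so the molecular formula is C6H10.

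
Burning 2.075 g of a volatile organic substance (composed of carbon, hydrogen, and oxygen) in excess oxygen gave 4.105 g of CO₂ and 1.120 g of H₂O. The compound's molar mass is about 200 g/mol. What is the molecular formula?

C9H12O5

mol C = 4.105 g CO₂ ÷ 44.009 g/mol = 0.093276 mol
mol H = 2 × 1.120 g H₂O ÷ 18.015 g/mol = 0.12434 mol
mass O = 2.075 − (1.1203 + 0.12534) = 0.82932 g → mol O = 0.82932 ÷ 15.999 = 0.051836 mol
Divide by the smallest (0.051836 mol): C 1.799, H 2.399, O 1.000
Multiplying each by 5 gives whole numbers: C 9.00, H 11.99, O 5.00
Empirical formula: C9H12O5
Empirical-formula mass = 200.19 g/mol; 200 ÷ 200.19 ≈ 1, so the molecular formula is C9H12O5.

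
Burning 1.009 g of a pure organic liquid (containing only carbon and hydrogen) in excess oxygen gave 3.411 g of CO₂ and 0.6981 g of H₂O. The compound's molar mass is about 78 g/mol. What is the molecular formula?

mol C = 3.411 g CO₂ ÷ 44.009 g/mol = 0.077507 mol
mol H = 2 × 0.6981 g H₂O ÷ 18.015 g/mol = 0.077502 mol
Divide by the smallest (0.077502 mol): C 1.000, H 1.000
Empirical formula: CH
Empirical-formula mass = 13.02 g/mol; 78 ÷ 13.02 ≈ 6, so the molecular formula is C6H6.

C6H6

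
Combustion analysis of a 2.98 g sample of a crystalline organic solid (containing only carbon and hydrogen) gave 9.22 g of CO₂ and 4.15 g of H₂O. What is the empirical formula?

mol C = 9.22 g CO₂ ÷ 44.009 g/mol = 0.2095 mol
mol H = 2 × 4.15 g H₂O ÷ 18.015 g/mol = 0.4607 mol
Divide by the smallest (0.2095 mol): C 1.000, H 2.199
Multiplying each by 5 gives whole numbers: C 5.00, H 11.00

C5H11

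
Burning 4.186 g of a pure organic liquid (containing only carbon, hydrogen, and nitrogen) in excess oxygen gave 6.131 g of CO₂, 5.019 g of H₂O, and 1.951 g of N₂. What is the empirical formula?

mol C = 6.131 g CO₂ ÷ 44.009 g/mol = 0.13931 mol
mol H = 2 × 5.019 g H₂O ÷ 18.015 g/mol = 0.55720 mol
mol N = 2 × 1.951 g N₂ ÷ 28.014 g/mol = 0.13929 mol
Divide by the smallest (0.13929 mol): C 1.000, H 4.000, N 1.000

CH4N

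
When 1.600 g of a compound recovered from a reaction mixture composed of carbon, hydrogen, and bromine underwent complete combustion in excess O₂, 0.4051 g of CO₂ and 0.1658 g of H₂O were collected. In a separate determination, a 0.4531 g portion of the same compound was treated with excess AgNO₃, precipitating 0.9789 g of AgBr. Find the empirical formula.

mol C = 0.4051 g CO₂ ÷ 44.009 g/mol = 0.0092049 mol
mol H = 2 × 0.1658 g H₂O ÷ 18.015 g/mol = 0.018407 mol
From the AgBr data: mol Br per gram of compound = (0.9789 ÷ 187.772) ÷ 0.4531 = 0.011506 mol/g, so in the 1.600 g combustion sample mol Br = 0.018409 mol
Divide by the smallest (0.0092049 mol): C 1.000, H 2.000, Br 2.000

CH2Br2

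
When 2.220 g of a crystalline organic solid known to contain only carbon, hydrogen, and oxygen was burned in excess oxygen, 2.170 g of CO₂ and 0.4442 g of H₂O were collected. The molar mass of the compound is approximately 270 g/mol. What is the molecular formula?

C6H6O12

mol C = 2.170 g CO₂ ÷ 44.009 g/mol = 0.049308 mol
mol H = 2 × 0.4442 g H₂O ÷ 18.015 g/mol = 0.049314 mol
mass O = 2.220 − (0.59224 + 0.049709) = 1.5781 g → mol O = 1.5781 ÷ 15.999 = 0.098634 mol
Divide by the smallest (0.049308 mol): C 1.000, H 1.000, O 2.000
Empirical formula: CHO2
Empirical-formula mass = 45.02 g/mol; 270 ÷ 45.02 ≈ 6, so the molecular formula is C6H6O12.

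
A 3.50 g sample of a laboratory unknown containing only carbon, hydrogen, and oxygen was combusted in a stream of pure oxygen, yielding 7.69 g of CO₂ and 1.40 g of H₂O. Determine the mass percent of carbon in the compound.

60.0%

mol C = 7.69 g CO₂ ÷ 44.009 g/mol = 0.1747 mol
mol H = 2 × 1.40 g H₂O ÷ 18.015 g/mol = 0.1554 mol
mass O = 3.50 − (2.099 + 0.1567) = 1.245 g → mol O = 1.245 ÷ 15.999 = 0.07779 mol
mass % C = 2.099 g ÷ 3.50 g × 100%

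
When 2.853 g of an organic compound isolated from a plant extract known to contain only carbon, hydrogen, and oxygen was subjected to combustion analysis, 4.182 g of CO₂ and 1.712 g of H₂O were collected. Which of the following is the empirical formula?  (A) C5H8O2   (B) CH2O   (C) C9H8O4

(B) CH2O

mol C = 4.182 g CO₂ ÷ 44.009 g/mol = 0.095026 mol
mol H = 2 × 1.712 g H₂O ÷ 18.015 g/mol = 0.19006 mol
mass O = 2.853 − (1.1414 + 0.19158) = 1.5201 g → mol O = 1.5201 ÷ 15.999 = 0.095010 mol
Divide by the smallest (0.095010 mol): C 1.000, H 2.000, O 1.000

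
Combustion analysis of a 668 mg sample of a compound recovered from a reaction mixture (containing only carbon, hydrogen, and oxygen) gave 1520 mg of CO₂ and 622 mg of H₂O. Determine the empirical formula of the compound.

C3H6O

mol C = 1.52 g CO₂ ÷ 44.009 g/mol = 0.03454 mol
mol H = 2 × 0.622 g H₂O ÷ 18.015 g/mol = 0.06905 mol
mass O = 0.668 − (0.4148 + 0.06961) = 0.1836 g → mol O = 0.1836 ÷ 15.999 = 0.01147 mol
Divide by the smallest (0.01147 mol): C 3.010, H 6.019, O 1.000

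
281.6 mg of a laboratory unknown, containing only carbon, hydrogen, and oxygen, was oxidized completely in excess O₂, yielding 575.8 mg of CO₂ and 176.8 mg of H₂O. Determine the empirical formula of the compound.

C2H3O

mol C = 0.5758 g CO₂ ÷ 44.009 g/mol = 0.013084 mol
mol H = 2 × 0.1768 g H₂O ÷ 18.015 g/mol = 0.019628 mol
mass O = 0.2816 − (0.15715 + 0.019785) = 0.10467 g → mol O = 0.10467 ÷ 15.999 = 0.0065421 mol
Divide by the smallest (0.0065421 mol): C 2.000, H 3.000, O 1.000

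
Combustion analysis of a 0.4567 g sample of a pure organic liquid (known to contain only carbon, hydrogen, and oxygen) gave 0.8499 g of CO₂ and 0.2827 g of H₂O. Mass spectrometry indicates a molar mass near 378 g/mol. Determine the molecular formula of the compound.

C16H26O10

mol C = 0.8499 g CO₂ ÷ 44.009 g/mol = 0.019312 mol
mol H = 2 × 0.2827 g H₂O ÷ 18.015 g/mol = 0.031385 mol
mass O = 0.4567 − (0.23196 + 0.031636) = 0.19311 g → mol O = 0.19311 ÷ 15.999 = 0.012070 mol
Divide by the smallest (0.012070 mol): C 1.600, H 2.600, O 1.000
Multiplying each by 5 gives whole numbers: C 8.00, H 13.00, O 5.00
Empirical formula: C8H13O5
Empirical-formula mass = 189.19 g/mol; 378 ÷ 189.19 ≈ 2, so the molecular formula is C16H26O10.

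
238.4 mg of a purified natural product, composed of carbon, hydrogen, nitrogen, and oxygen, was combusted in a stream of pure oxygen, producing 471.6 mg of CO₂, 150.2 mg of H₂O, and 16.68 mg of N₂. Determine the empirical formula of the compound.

C9H14NO4

mol C = 0.4716 g CO₂ ÷ 44.009 g/mol = 0.010716 mol
mol H = 2 × 0.1502 g H₂O ÷ 18.015 g/mol = 0.016675 mol
mol N = 2 × 0.01668 g N₂ ÷ 28.014 g/mol = 0.0011908 mol
mass O = 0.2384 − (0.12871 + 0.016808 + 0.016680) = 0.076202 g → mol O = 0.076202 ÷ 15.999 = 0.0047629 mol
Divide by the smallest (0.0011908 mol): C 8.999, H 14.003, N 1.000, O 4.000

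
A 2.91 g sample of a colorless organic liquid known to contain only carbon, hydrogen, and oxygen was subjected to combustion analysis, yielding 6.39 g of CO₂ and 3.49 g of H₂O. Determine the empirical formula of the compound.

mol C = 6.39 g CO₂ ÷ 44.009 g/mol = 0.1452 mol
mol H = 2 × 3.49 g H₂O ÷ 18.015 g/mol = 0.3875 mol
mass O = 2.91 − (1.744 + 0.3906) = 0.7755 g → mol O = 0.7755 ÷ 15.999 = 0.04847 mol
Divide by the smallest (0.04847 mol): C 2.996, H 7.994, O 1.000

C3H8O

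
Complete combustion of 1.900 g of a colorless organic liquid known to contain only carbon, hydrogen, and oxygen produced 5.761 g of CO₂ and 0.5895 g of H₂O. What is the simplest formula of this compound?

C8H4O

mol C = 5.761 g CO₂ ÷ 44.009 g/mol = 0.13091 mol
mol H = 2 × 0.5895 g H₂O ÷ 18.015 g/mol = 0.065445 mol
mass O = 1.900 − (1.5723 + 0.065969) = 0.26173 g → mol O = 0.26173 ÷ 15.999 = 0.016359 mol
Divide by the smallest (0.016359 mol): C 8.002, H 4.001, O 1.000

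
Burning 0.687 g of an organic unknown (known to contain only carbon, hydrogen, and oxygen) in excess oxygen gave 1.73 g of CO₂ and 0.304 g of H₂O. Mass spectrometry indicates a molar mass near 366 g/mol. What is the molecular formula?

C21H18O6

mol C = 1.73 g CO₂ ÷ 44.009 g/mol = 0.03931 mol
mol H = 2 × 0.304 g H₂O ÷ 18.015 g/mol = 0.03375 mol
mass O = 0.687 − (0.4722 + 0.03402) = 0.1808 g → mol O = 0.1808 ÷ 15.999 = 0.01130 mol
Divide by the smallest (0.01130 mol): C 3.478, H 2.986, O 1.000
Multiplying each by 2 gives whole numbers: C 6.96, H 5.97, O 2.00
Empirical formula: C7H6O2
Empirical-formula mass = 122.12 g/mol; 366 ÷ 122.12 ≈ 3, so the molecular formula is C21H18O6.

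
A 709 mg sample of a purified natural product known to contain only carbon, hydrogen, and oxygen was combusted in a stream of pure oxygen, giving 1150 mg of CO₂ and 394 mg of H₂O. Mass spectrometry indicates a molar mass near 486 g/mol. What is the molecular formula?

mol C = 1.15 g CO₂ ÷ 44.009 g/mol = 0.02613 mol
mol H = 2 × 0.394 g H₂O ÷ 18.015 g/mol = 0.04374 mol
mass O = 0.709 − (0.3139 + 0.04409) = 0.3510 g → mol O = 0.3510 ÷ 15.999 = 0.02194 mol
Divide by the smallest (0.02194 mol): C 1.191, H 1.994, O 1.000
Multiplying each by 5 gives whole numbers: C 5.95, H 9.97, O 5.00
Empirical formula: C6H10O5
Empirical-formula mass = 162.14 g/mol; 486 ÷ 162.14 ≈ 3, so the molecular formula is C18H30O15.

C18H30O15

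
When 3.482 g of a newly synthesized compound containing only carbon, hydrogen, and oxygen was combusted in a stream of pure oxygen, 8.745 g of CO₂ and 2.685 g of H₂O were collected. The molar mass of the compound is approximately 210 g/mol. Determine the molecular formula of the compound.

C12H18O3

mol C = 8.745 g CO₂ ÷ 44.009 g/mol = 0.19871 mol
mol H = 2 × 2.685 g H₂O ÷ 18.015 g/mol = 0.29808 mol
mass O = 3.482 − (2.3867 + 0.30047) = 0.79483 g → mol O = 0.79483 ÷ 15.999 = 0.049680 mol
Divide by the smallest (0.049680 mol): C 4.000, H 6.000, O 1.000
Empirical formula: C4H6O
Empirical-formula mass = 70.09 g/mol; 210 ÷ 70.09 ≈ 3, so the molecular formula is C12H18O3.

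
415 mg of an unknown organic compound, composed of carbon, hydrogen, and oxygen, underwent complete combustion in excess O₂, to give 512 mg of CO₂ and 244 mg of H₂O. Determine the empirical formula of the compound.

mol C = 0.512 g CO₂ ÷ 44.009 g/mol = 0.01163 mol
mol H = 2 × 0.244 g H₂O ÷ 18.015 g/mol = 0.02709 mol
mass O = 0.415 − (0.1397 + 0.02731) = 0.2480 g → mol O = 0.2480 ÷ 15.999 = 0.01550 mol
Divide by the smallest (0.01163 mol): C 1.000, H 2.328, O 1.332
Multiplying each by 3 gives whole numbers: C 3.00, H 6.99, O 4.00

C3H7O4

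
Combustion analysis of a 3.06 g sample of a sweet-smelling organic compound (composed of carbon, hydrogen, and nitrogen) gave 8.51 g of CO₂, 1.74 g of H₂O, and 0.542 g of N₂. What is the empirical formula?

C5H5N

mol C = 8.51 g CO₂ ÷ 44.009 g/mol = 0.1934 mol
mol H = 2 × 1.74 g H₂O ÷ 18.015 g/mol = 0.1932 mol
mol N = 2 × 0.542 g N₂ ÷ 28.014 g/mol = 0.03869 mol
Divide by the smallest (0.03869 mol): C 4.997, H 4.992, N 1.000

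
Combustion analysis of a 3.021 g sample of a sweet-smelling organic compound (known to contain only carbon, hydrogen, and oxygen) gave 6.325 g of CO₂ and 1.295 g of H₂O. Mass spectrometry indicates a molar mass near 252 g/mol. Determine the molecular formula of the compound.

mol C = 6.325 g CO₂ ÷ 44.009 g/mol = 0.14372 mol
mol H = 2 × 1.295 g H₂O ÷ 18.015 g/mol = 0.14377 mol
mass O = 3.021 − (1.7262 + 0.14492) = 1.1499 g → mol O = 1.1499 ÷ 15.999 = 0.071870 mol
Divide by the smallest (0.071870 mol): C 2.000, H 2.000, O 1.000
Empirical formula: C2H2O
Empirical-formula mass = 42.04 g/mol; 252 ÷ 42.04 ≈ 6, so the molecular formula is C12H12O6.

C12H12O6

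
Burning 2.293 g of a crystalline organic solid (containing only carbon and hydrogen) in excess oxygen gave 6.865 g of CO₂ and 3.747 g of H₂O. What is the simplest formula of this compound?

mol C = 6.865 g CO₂ ÷ 44.009 g/mol = 0.15599 mol
mol H = 2 × 3.747 g H₂O ÷ 18.015 g/mol = 0.41599 mol
Divide by the smallest (0.15599 mol): C 1.000, H 2.667
Multiplying each by 3 gives whole numbers: C 3.00, H 8.00

C3H8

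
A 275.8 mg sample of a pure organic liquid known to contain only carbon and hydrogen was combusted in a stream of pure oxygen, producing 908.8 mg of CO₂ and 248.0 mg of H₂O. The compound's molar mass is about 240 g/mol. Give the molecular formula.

C18H24

mol C = 0.9088 g CO₂ ÷ 44.009 g/mol = 0.020650 mol
mol H = 2 × 0.2480 g H₂O ÷ 18.015 g/mol = 0.027533 mol
Divide by the smallest (0.020650 mol): C 1.000, H 1.333
Multiplying each by 3 gives whole numbers: C 3.00, H 4.00
Empirical formula: C3H4
Empirical-formula mass = 40.06 g/mol; 240 ÷ 40.06 ≈ 6, so the molecular formula is C18H24.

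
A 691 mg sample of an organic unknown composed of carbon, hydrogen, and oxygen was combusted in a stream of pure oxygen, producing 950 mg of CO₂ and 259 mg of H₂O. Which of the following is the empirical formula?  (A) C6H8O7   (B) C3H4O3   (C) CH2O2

(A) C6H8O7

mol C = 0.950 g CO₂ ÷ 44.009 g/mol = 0.02159 mol
mol H = 2 × 0.259 g H₂O ÷ 18.015 g/mol = 0.02875 mol
mass O = 0.691 − (0.2593 + 0.02898) = 0.4027 g → mol O = 0.4027 ÷ 15.999 = 0.02517 mol
Divide by the smallest (0.02159 mol): C 1.000, H 1.332, O 1.166
Multiplying each by 6 gives whole numbers: C 6.00, H 7.99, O 7.00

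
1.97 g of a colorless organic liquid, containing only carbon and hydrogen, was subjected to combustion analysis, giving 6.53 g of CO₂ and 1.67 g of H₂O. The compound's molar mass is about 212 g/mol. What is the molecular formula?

mol C = 6.53 g CO₂ ÷ 44.009 g/mol = 0.1484 mol
mol H = 2 × 1.67 g H₂O ÷ 18.015 g/mol = 0.1854 mol
Divide by the smallest (0.1484 mol): C 1.000, H 1.250
Multiplying each by 4 gives whole numbers: C 4.00, H 5.00
Empirical formula: C4H5
Empirical-formula mass = 53.08 g/mol; 212 ÷ 53.08 ≈ 4, so the molecular formula is C16H20.

C16H20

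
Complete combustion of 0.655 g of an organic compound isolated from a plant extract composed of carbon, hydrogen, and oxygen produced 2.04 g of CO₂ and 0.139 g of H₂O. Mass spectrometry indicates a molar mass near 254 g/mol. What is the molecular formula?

C18H6O2

mol C = 2.04 g CO₂ ÷ 44.009 g/mol = 0.04635 mol
mol H = 2 × 0.139 g H₂O ÷ 18.015 g/mol = 0.01543 mol
mass O = 0.655 − (0.5568 + 0.01556) = 0.08269 g → mol O = 0.08269 ÷ 15.999 = 0.005168 mol
Divide by the smallest (0.005168 mol): C 8.969, H 2.986, O 1.000
Empirical formula: C9H3O
Empirical-formula mass = 127.12 g/mol; 254 ÷ 127.12 ≈ 2, so the molecular formula is C18H6O2.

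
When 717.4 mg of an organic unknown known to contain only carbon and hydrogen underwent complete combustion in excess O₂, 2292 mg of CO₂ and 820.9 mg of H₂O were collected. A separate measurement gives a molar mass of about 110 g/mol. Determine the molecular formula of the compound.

mol C = 2.292 g CO₂ ÷ 44.009 g/mol = 0.052080 mol
mol H = 2 × 0.8209 g H₂O ÷ 18.015 g/mol = 0.091135 mol
Divide by the smallest (0.052080 mol): C 1.000, H 1.750
Multiplying each by 4 gives whole numbers: C 4.00, H 7.00
Empirical formula: C4H7
Empirical-formula mass = 55.10 g/mol; 110 ÷ 55.10 ≈ 2, so the molecular formula is C8H14.

C8H14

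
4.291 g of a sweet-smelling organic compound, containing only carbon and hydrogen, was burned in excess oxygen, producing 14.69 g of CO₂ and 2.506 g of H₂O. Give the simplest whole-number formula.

C6H5

mol C = 14.69 g CO₂ ÷ 44.009 g/mol = 0.33380 mol
mol H = 2 × 2.506 g H₂O ÷ 18.015 g/mol = 0.27821 mol
Divide by the smallest (0.27821 mol): C 1.200, H 1.000
Multiplying each by 5 gives whole numbers: C 6.00, H 5.00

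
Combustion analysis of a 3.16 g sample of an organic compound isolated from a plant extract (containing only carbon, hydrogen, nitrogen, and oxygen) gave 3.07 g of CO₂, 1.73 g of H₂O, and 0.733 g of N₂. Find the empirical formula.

C4H11N3O5

mol C = 3.07 g CO₂ ÷ 44.009 g/mol = 0.06976 mol
mol H = 2 × 1.73 g H₂O ÷ 18.015 g/mol = 0.1921 mol
mol N = 2 × 0.733 g N₂ ÷ 28.014 g/mol = 0.05233 mol
mass O = 3.16 − (0.8379 + 0.1936 + 0.7330) = 1.396 g → mol O = 1.396 ÷ 15.999 = 0.08723 mol
Divide by the smallest (0.05233 mol): C 1.333, H 3.670, N 1.000, O 1.667
Multiplying each by 3 gives whole numbers: C 4.00, H 11.01, N 3.00, O 5.00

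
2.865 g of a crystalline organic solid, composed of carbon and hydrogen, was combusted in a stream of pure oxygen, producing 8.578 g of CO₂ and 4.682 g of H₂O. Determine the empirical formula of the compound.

mol C = 8.578 g CO₂ ÷ 44.009 g/mol = 0.19491 mol
mol H = 2 × 4.682 g H₂O ÷ 18.015 g/mol = 0.51979 mol
Divide by the smallest (0.19491 mol): C 1.000, H 2.667
Multiplying each by 3 gives whole numbers: C 3.00, H 8.00

C3H8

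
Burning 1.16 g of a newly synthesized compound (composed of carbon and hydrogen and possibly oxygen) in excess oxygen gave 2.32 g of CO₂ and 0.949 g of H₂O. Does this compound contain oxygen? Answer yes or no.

mol C = 2.32 g CO₂ ÷ 44.009 g/mol = 0.05272 mol
mol H = 2 × 0.949 g H₂O ÷ 18.015 g/mol = 0.1054 mol
C and H account for only 0.7394 g of the 1.16 g sample; the remaining 0.4206 g must be oxygen.

yes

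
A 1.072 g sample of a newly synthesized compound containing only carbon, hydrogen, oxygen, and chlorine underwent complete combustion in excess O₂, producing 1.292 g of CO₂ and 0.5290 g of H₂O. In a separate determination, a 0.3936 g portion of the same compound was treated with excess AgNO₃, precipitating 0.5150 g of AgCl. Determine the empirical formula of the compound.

C3H6ClO2

mol C = 1.292 g CO₂ ÷ 44.009 g/mol = 0.029358 mol
mol H = 2 × 0.5290 g H₂O ÷ 18.015 g/mol = 0.058729 mol
From the AgCl data: mol Cl per gram of compound = (0.5150 ÷ 143.318) ÷ 0.3936 = 0.0091296 mol/g, so in the 1.072 g combustion sample mol Cl = 0.0097869 mol
mass O = 1.072 − (0.35261 + 0.059199 + 0.34695) = 0.31324 g → mol O = 0.31324 ÷ 15.999 = 0.019579 mol
Divide by the smallest (0.0097869 mol): C 3.000, H 6.001, Cl 1.000, O 2.001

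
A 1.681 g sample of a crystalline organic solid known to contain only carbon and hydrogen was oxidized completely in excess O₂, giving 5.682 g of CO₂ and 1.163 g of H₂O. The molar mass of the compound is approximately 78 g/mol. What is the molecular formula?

C6H6

mol C = 5.682 g CO₂ ÷ 44.009 g/mol = 0.12911 mol
mol H = 2 × 1.163 g H₂O ÷ 18.015 g/mol = 0.12911 mol
Divide by the smallest (0.12911 mol): C 1.000, H 1.000
Empirical formula: CH
Empirical-formula mass = 13.02 g/mol; 78 ÷ 13.02 ≈ 6, so the molecular formula is C6H6.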